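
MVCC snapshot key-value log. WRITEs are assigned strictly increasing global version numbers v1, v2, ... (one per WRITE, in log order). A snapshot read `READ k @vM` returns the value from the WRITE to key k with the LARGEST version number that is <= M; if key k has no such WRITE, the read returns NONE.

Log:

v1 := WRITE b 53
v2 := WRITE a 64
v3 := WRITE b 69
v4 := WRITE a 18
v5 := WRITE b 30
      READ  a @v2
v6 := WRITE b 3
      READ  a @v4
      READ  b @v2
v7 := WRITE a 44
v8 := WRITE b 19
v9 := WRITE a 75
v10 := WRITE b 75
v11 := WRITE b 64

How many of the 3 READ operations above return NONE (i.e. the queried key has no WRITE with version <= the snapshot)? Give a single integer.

Answer: 0

Derivation:
v1: WRITE b=53  (b history now [(1, 53)])
v2: WRITE a=64  (a history now [(2, 64)])
v3: WRITE b=69  (b history now [(1, 53), (3, 69)])
v4: WRITE a=18  (a history now [(2, 64), (4, 18)])
v5: WRITE b=30  (b history now [(1, 53), (3, 69), (5, 30)])
READ a @v2: history=[(2, 64), (4, 18)] -> pick v2 -> 64
v6: WRITE b=3  (b history now [(1, 53), (3, 69), (5, 30), (6, 3)])
READ a @v4: history=[(2, 64), (4, 18)] -> pick v4 -> 18
READ b @v2: history=[(1, 53), (3, 69), (5, 30), (6, 3)] -> pick v1 -> 53
v7: WRITE a=44  (a history now [(2, 64), (4, 18), (7, 44)])
v8: WRITE b=19  (b history now [(1, 53), (3, 69), (5, 30), (6, 3), (8, 19)])
v9: WRITE a=75  (a history now [(2, 64), (4, 18), (7, 44), (9, 75)])
v10: WRITE b=75  (b history now [(1, 53), (3, 69), (5, 30), (6, 3), (8, 19), (10, 75)])
v11: WRITE b=64  (b history now [(1, 53), (3, 69), (5, 30), (6, 3), (8, 19), (10, 75), (11, 64)])
Read results in order: ['64', '18', '53']
NONE count = 0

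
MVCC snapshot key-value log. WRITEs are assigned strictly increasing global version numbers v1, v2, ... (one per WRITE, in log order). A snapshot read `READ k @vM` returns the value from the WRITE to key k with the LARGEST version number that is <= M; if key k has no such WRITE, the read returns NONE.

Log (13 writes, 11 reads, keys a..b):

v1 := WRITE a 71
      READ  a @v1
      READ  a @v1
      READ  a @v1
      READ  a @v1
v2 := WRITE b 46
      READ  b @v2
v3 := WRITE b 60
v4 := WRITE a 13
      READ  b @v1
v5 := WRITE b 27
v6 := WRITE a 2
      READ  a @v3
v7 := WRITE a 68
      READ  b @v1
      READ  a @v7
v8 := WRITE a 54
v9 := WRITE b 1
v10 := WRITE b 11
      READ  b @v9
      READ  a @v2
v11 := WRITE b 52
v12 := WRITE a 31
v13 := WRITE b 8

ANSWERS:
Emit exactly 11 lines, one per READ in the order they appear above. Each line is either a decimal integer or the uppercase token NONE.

v1: WRITE a=71  (a history now [(1, 71)])
READ a @v1: history=[(1, 71)] -> pick v1 -> 71
READ a @v1: history=[(1, 71)] -> pick v1 -> 71
READ a @v1: history=[(1, 71)] -> pick v1 -> 71
READ a @v1: history=[(1, 71)] -> pick v1 -> 71
v2: WRITE b=46  (b history now [(2, 46)])
READ b @v2: history=[(2, 46)] -> pick v2 -> 46
v3: WRITE b=60  (b history now [(2, 46), (3, 60)])
v4: WRITE a=13  (a history now [(1, 71), (4, 13)])
READ b @v1: history=[(2, 46), (3, 60)] -> no version <= 1 -> NONE
v5: WRITE b=27  (b history now [(2, 46), (3, 60), (5, 27)])
v6: WRITE a=2  (a history now [(1, 71), (4, 13), (6, 2)])
READ a @v3: history=[(1, 71), (4, 13), (6, 2)] -> pick v1 -> 71
v7: WRITE a=68  (a history now [(1, 71), (4, 13), (6, 2), (7, 68)])
READ b @v1: history=[(2, 46), (3, 60), (5, 27)] -> no version <= 1 -> NONE
READ a @v7: history=[(1, 71), (4, 13), (6, 2), (7, 68)] -> pick v7 -> 68
v8: WRITE a=54  (a history now [(1, 71), (4, 13), (6, 2), (7, 68), (8, 54)])
v9: WRITE b=1  (b history now [(2, 46), (3, 60), (5, 27), (9, 1)])
v10: WRITE b=11  (b history now [(2, 46), (3, 60), (5, 27), (9, 1), (10, 11)])
READ b @v9: history=[(2, 46), (3, 60), (5, 27), (9, 1), (10, 11)] -> pick v9 -> 1
READ a @v2: history=[(1, 71), (4, 13), (6, 2), (7, 68), (8, 54)] -> pick v1 -> 71
v11: WRITE b=52  (b history now [(2, 46), (3, 60), (5, 27), (9, 1), (10, 11), (11, 52)])
v12: WRITE a=31  (a history now [(1, 71), (4, 13), (6, 2), (7, 68), (8, 54), (12, 31)])
v13: WRITE b=8  (b history now [(2, 46), (3, 60), (5, 27), (9, 1), (10, 11), (11, 52), (13, 8)])

Answer: 71
71
71
71
46
NONE
71
NONE
68
1
71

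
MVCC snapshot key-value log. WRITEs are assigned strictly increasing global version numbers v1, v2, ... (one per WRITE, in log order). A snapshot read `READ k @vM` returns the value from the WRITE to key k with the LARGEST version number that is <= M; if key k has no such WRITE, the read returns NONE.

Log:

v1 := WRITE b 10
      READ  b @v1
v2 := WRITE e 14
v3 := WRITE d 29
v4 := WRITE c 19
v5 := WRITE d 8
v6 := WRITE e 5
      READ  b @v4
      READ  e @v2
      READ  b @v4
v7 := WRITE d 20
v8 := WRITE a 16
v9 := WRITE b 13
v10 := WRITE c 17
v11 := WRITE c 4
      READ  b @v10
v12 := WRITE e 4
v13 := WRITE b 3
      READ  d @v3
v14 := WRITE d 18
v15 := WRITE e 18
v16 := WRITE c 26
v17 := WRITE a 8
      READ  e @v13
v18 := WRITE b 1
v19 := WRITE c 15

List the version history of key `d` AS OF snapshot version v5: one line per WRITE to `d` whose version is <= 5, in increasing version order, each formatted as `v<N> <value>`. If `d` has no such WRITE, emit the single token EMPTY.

Answer: v3 29
v5 8

Derivation:
Scan writes for key=d with version <= 5:
  v1 WRITE b 10 -> skip
  v2 WRITE e 14 -> skip
  v3 WRITE d 29 -> keep
  v4 WRITE c 19 -> skip
  v5 WRITE d 8 -> keep
  v6 WRITE e 5 -> skip
  v7 WRITE d 20 -> drop (> snap)
  v8 WRITE a 16 -> skip
  v9 WRITE b 13 -> skip
  v10 WRITE c 17 -> skip
  v11 WRITE c 4 -> skip
  v12 WRITE e 4 -> skip
  v13 WRITE b 3 -> skip
  v14 WRITE d 18 -> drop (> snap)
  v15 WRITE e 18 -> skip
  v16 WRITE c 26 -> skip
  v17 WRITE a 8 -> skip
  v18 WRITE b 1 -> skip
  v19 WRITE c 15 -> skip
Collected: [(3, 29), (5, 8)]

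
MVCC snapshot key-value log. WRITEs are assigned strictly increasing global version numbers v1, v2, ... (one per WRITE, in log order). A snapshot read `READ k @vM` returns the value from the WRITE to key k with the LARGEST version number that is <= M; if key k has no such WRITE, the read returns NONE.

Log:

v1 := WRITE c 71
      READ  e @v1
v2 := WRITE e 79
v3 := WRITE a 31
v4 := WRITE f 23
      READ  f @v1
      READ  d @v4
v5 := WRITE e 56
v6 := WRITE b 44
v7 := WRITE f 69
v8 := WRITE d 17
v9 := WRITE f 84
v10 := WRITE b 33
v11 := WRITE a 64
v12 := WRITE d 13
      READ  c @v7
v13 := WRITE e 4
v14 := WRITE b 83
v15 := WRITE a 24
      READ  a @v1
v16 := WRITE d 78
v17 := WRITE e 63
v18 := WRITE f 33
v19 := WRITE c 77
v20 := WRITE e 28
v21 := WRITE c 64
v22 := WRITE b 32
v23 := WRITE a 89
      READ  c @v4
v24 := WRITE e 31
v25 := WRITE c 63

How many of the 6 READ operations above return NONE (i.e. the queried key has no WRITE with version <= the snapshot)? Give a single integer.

Answer: 4

Derivation:
v1: WRITE c=71  (c history now [(1, 71)])
READ e @v1: history=[] -> no version <= 1 -> NONE
v2: WRITE e=79  (e history now [(2, 79)])
v3: WRITE a=31  (a history now [(3, 31)])
v4: WRITE f=23  (f history now [(4, 23)])
READ f @v1: history=[(4, 23)] -> no version <= 1 -> NONE
READ d @v4: history=[] -> no version <= 4 -> NONE
v5: WRITE e=56  (e history now [(2, 79), (5, 56)])
v6: WRITE b=44  (b history now [(6, 44)])
v7: WRITE f=69  (f history now [(4, 23), (7, 69)])
v8: WRITE d=17  (d history now [(8, 17)])
v9: WRITE f=84  (f history now [(4, 23), (7, 69), (9, 84)])
v10: WRITE b=33  (b history now [(6, 44), (10, 33)])
v11: WRITE a=64  (a history now [(3, 31), (11, 64)])
v12: WRITE d=13  (d history now [(8, 17), (12, 13)])
READ c @v7: history=[(1, 71)] -> pick v1 -> 71
v13: WRITE e=4  (e history now [(2, 79), (5, 56), (13, 4)])
v14: WRITE b=83  (b history now [(6, 44), (10, 33), (14, 83)])
v15: WRITE a=24  (a history now [(3, 31), (11, 64), (15, 24)])
READ a @v1: history=[(3, 31), (11, 64), (15, 24)] -> no version <= 1 -> NONE
v16: WRITE d=78  (d history now [(8, 17), (12, 13), (16, 78)])
v17: WRITE e=63  (e history now [(2, 79), (5, 56), (13, 4), (17, 63)])
v18: WRITE f=33  (f history now [(4, 23), (7, 69), (9, 84), (18, 33)])
v19: WRITE c=77  (c history now [(1, 71), (19, 77)])
v20: WRITE e=28  (e history now [(2, 79), (5, 56), (13, 4), (17, 63), (20, 28)])
v21: WRITE c=64  (c history now [(1, 71), (19, 77), (21, 64)])
v22: WRITE b=32  (b history now [(6, 44), (10, 33), (14, 83), (22, 32)])
v23: WRITE a=89  (a history now [(3, 31), (11, 64), (15, 24), (23, 89)])
READ c @v4: history=[(1, 71), (19, 77), (21, 64)] -> pick v1 -> 71
v24: WRITE e=31  (e history now [(2, 79), (5, 56), (13, 4), (17, 63), (20, 28), (24, 31)])
v25: WRITE c=63  (c history now [(1, 71), (19, 77), (21, 64), (25, 63)])
Read results in order: ['NONE', 'NONE', 'NONE', '71', 'NONE', '71']
NONE count = 4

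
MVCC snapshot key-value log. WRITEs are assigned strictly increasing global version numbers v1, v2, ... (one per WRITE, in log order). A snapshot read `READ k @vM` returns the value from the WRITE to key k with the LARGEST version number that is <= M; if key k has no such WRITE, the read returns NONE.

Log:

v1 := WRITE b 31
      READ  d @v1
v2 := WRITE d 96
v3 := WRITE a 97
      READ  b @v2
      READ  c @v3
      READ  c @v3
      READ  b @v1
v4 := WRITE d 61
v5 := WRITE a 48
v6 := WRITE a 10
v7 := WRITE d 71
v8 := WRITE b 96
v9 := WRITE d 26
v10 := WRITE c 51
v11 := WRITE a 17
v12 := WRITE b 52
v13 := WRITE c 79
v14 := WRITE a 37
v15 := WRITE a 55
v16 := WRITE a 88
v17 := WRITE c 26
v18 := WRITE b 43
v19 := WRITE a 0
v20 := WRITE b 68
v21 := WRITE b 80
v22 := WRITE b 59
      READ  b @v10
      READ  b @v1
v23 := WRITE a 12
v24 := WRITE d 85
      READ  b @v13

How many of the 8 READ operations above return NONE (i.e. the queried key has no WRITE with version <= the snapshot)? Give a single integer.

Answer: 3

Derivation:
v1: WRITE b=31  (b history now [(1, 31)])
READ d @v1: history=[] -> no version <= 1 -> NONE
v2: WRITE d=96  (d history now [(2, 96)])
v3: WRITE a=97  (a history now [(3, 97)])
READ b @v2: history=[(1, 31)] -> pick v1 -> 31
READ c @v3: history=[] -> no version <= 3 -> NONE
READ c @v3: history=[] -> no version <= 3 -> NONE
READ b @v1: history=[(1, 31)] -> pick v1 -> 31
v4: WRITE d=61  (d history now [(2, 96), (4, 61)])
v5: WRITE a=48  (a history now [(3, 97), (5, 48)])
v6: WRITE a=10  (a history now [(3, 97), (5, 48), (6, 10)])
v7: WRITE d=71  (d history now [(2, 96), (4, 61), (7, 71)])
v8: WRITE b=96  (b history now [(1, 31), (8, 96)])
v9: WRITE d=26  (d history now [(2, 96), (4, 61), (7, 71), (9, 26)])
v10: WRITE c=51  (c history now [(10, 51)])
v11: WRITE a=17  (a history now [(3, 97), (5, 48), (6, 10), (11, 17)])
v12: WRITE b=52  (b history now [(1, 31), (8, 96), (12, 52)])
v13: WRITE c=79  (c history now [(10, 51), (13, 79)])
v14: WRITE a=37  (a history now [(3, 97), (5, 48), (6, 10), (11, 17), (14, 37)])
v15: WRITE a=55  (a history now [(3, 97), (5, 48), (6, 10), (11, 17), (14, 37), (15, 55)])
v16: WRITE a=88  (a history now [(3, 97), (5, 48), (6, 10), (11, 17), (14, 37), (15, 55), (16, 88)])
v17: WRITE c=26  (c history now [(10, 51), (13, 79), (17, 26)])
v18: WRITE b=43  (b history now [(1, 31), (8, 96), (12, 52), (18, 43)])
v19: WRITE a=0  (a history now [(3, 97), (5, 48), (6, 10), (11, 17), (14, 37), (15, 55), (16, 88), (19, 0)])
v20: WRITE b=68  (b history now [(1, 31), (8, 96), (12, 52), (18, 43), (20, 68)])
v21: WRITE b=80  (b history now [(1, 31), (8, 96), (12, 52), (18, 43), (20, 68), (21, 80)])
v22: WRITE b=59  (b history now [(1, 31), (8, 96), (12, 52), (18, 43), (20, 68), (21, 80), (22, 59)])
READ b @v10: history=[(1, 31), (8, 96), (12, 52), (18, 43), (20, 68), (21, 80), (22, 59)] -> pick v8 -> 96
READ b @v1: history=[(1, 31), (8, 96), (12, 52), (18, 43), (20, 68), (21, 80), (22, 59)] -> pick v1 -> 31
v23: WRITE a=12  (a history now [(3, 97), (5, 48), (6, 10), (11, 17), (14, 37), (15, 55), (16, 88), (19, 0), (23, 12)])
v24: WRITE d=85  (d history now [(2, 96), (4, 61), (7, 71), (9, 26), (24, 85)])
READ b @v13: history=[(1, 31), (8, 96), (12, 52), (18, 43), (20, 68), (21, 80), (22, 59)] -> pick v12 -> 52
Read results in order: ['NONE', '31', 'NONE', 'NONE', '31', '96', '31', '52']
NONE count = 3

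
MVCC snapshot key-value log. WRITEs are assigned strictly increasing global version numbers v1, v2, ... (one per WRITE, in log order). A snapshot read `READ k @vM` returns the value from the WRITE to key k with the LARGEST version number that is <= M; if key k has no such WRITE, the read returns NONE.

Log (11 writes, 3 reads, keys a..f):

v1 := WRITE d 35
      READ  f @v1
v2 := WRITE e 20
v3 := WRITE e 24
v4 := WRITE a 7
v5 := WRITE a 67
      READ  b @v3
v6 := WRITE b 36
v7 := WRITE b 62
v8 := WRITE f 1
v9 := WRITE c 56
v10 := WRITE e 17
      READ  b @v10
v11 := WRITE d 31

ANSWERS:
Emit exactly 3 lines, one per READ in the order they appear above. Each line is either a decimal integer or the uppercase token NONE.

v1: WRITE d=35  (d history now [(1, 35)])
READ f @v1: history=[] -> no version <= 1 -> NONE
v2: WRITE e=20  (e history now [(2, 20)])
v3: WRITE e=24  (e history now [(2, 20), (3, 24)])
v4: WRITE a=7  (a history now [(4, 7)])
v5: WRITE a=67  (a history now [(4, 7), (5, 67)])
READ b @v3: history=[] -> no version <= 3 -> NONE
v6: WRITE b=36  (b history now [(6, 36)])
v7: WRITE b=62  (b history now [(6, 36), (7, 62)])
v8: WRITE f=1  (f history now [(8, 1)])
v9: WRITE c=56  (c history now [(9, 56)])
v10: WRITE e=17  (e history now [(2, 20), (3, 24), (10, 17)])
READ b @v10: history=[(6, 36), (7, 62)] -> pick v7 -> 62
v11: WRITE d=31  (d history now [(1, 35), (11, 31)])

Answer: NONE
NONE
62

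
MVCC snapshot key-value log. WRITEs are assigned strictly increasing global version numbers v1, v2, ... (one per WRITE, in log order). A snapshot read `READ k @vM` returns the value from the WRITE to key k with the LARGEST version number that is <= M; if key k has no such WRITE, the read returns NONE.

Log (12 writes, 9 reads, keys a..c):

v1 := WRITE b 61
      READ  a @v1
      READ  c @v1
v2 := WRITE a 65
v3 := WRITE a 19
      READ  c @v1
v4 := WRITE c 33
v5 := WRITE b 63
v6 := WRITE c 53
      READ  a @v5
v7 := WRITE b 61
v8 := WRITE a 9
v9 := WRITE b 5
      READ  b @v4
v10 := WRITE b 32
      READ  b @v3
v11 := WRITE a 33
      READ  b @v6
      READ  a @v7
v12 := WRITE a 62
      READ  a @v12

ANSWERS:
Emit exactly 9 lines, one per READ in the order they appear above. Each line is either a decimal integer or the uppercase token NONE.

Answer: NONE
NONE
NONE
19
61
61
63
19
62

Derivation:
v1: WRITE b=61  (b history now [(1, 61)])
READ a @v1: history=[] -> no version <= 1 -> NONE
READ c @v1: history=[] -> no version <= 1 -> NONE
v2: WRITE a=65  (a history now [(2, 65)])
v3: WRITE a=19  (a history now [(2, 65), (3, 19)])
READ c @v1: history=[] -> no version <= 1 -> NONE
v4: WRITE c=33  (c history now [(4, 33)])
v5: WRITE b=63  (b history now [(1, 61), (5, 63)])
v6: WRITE c=53  (c history now [(4, 33), (6, 53)])
READ a @v5: history=[(2, 65), (3, 19)] -> pick v3 -> 19
v7: WRITE b=61  (b history now [(1, 61), (5, 63), (7, 61)])
v8: WRITE a=9  (a history now [(2, 65), (3, 19), (8, 9)])
v9: WRITE b=5  (b history now [(1, 61), (5, 63), (7, 61), (9, 5)])
READ b @v4: history=[(1, 61), (5, 63), (7, 61), (9, 5)] -> pick v1 -> 61
v10: WRITE b=32  (b history now [(1, 61), (5, 63), (7, 61), (9, 5), (10, 32)])
READ b @v3: history=[(1, 61), (5, 63), (7, 61), (9, 5), (10, 32)] -> pick v1 -> 61
v11: WRITE a=33  (a history now [(2, 65), (3, 19), (8, 9), (11, 33)])
READ b @v6: history=[(1, 61), (5, 63), (7, 61), (9, 5), (10, 32)] -> pick v5 -> 63
READ a @v7: history=[(2, 65), (3, 19), (8, 9), (11, 33)] -> pick v3 -> 19
v12: WRITE a=62  (a history now [(2, 65), (3, 19), (8, 9), (11, 33), (12, 62)])
READ a @v12: history=[(2, 65), (3, 19), (8, 9), (11, 33), (12, 62)] -> pick v12 -> 62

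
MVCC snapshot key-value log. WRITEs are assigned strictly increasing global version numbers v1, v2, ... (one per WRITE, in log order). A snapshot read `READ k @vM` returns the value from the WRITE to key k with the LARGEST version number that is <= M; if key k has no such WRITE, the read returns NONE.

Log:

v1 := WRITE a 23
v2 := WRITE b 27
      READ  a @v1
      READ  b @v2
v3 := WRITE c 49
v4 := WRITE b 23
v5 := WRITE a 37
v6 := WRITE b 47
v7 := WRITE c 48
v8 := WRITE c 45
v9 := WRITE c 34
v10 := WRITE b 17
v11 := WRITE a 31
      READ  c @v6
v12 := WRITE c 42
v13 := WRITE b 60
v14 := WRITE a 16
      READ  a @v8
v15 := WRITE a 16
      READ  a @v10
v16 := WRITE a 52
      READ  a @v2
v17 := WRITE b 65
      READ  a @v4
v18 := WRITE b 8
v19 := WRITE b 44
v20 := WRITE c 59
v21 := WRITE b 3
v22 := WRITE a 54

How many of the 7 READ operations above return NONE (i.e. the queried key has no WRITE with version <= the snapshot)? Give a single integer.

Answer: 0

Derivation:
v1: WRITE a=23  (a history now [(1, 23)])
v2: WRITE b=27  (b history now [(2, 27)])
READ a @v1: history=[(1, 23)] -> pick v1 -> 23
READ b @v2: history=[(2, 27)] -> pick v2 -> 27
v3: WRITE c=49  (c history now [(3, 49)])
v4: WRITE b=23  (b history now [(2, 27), (4, 23)])
v5: WRITE a=37  (a history now [(1, 23), (5, 37)])
v6: WRITE b=47  (b history now [(2, 27), (4, 23), (6, 47)])
v7: WRITE c=48  (c history now [(3, 49), (7, 48)])
v8: WRITE c=45  (c history now [(3, 49), (7, 48), (8, 45)])
v9: WRITE c=34  (c history now [(3, 49), (7, 48), (8, 45), (9, 34)])
v10: WRITE b=17  (b history now [(2, 27), (4, 23), (6, 47), (10, 17)])
v11: WRITE a=31  (a history now [(1, 23), (5, 37), (11, 31)])
READ c @v6: history=[(3, 49), (7, 48), (8, 45), (9, 34)] -> pick v3 -> 49
v12: WRITE c=42  (c history now [(3, 49), (7, 48), (8, 45), (9, 34), (12, 42)])
v13: WRITE b=60  (b history now [(2, 27), (4, 23), (6, 47), (10, 17), (13, 60)])
v14: WRITE a=16  (a history now [(1, 23), (5, 37), (11, 31), (14, 16)])
READ a @v8: history=[(1, 23), (5, 37), (11, 31), (14, 16)] -> pick v5 -> 37
v15: WRITE a=16  (a history now [(1, 23), (5, 37), (11, 31), (14, 16), (15, 16)])
READ a @v10: history=[(1, 23), (5, 37), (11, 31), (14, 16), (15, 16)] -> pick v5 -> 37
v16: WRITE a=52  (a history now [(1, 23), (5, 37), (11, 31), (14, 16), (15, 16), (16, 52)])
READ a @v2: history=[(1, 23), (5, 37), (11, 31), (14, 16), (15, 16), (16, 52)] -> pick v1 -> 23
v17: WRITE b=65  (b history now [(2, 27), (4, 23), (6, 47), (10, 17), (13, 60), (17, 65)])
READ a @v4: history=[(1, 23), (5, 37), (11, 31), (14, 16), (15, 16), (16, 52)] -> pick v1 -> 23
v18: WRITE b=8  (b history now [(2, 27), (4, 23), (6, 47), (10, 17), (13, 60), (17, 65), (18, 8)])
v19: WRITE b=44  (b history now [(2, 27), (4, 23), (6, 47), (10, 17), (13, 60), (17, 65), (18, 8), (19, 44)])
v20: WRITE c=59  (c history now [(3, 49), (7, 48), (8, 45), (9, 34), (12, 42), (20, 59)])
v21: WRITE b=3  (b history now [(2, 27), (4, 23), (6, 47), (10, 17), (13, 60), (17, 65), (18, 8), (19, 44), (21, 3)])
v22: WRITE a=54  (a history now [(1, 23), (5, 37), (11, 31), (14, 16), (15, 16), (16, 52), (22, 54)])
Read results in order: ['23', '27', '49', '37', '37', '23', '23']
NONE count = 0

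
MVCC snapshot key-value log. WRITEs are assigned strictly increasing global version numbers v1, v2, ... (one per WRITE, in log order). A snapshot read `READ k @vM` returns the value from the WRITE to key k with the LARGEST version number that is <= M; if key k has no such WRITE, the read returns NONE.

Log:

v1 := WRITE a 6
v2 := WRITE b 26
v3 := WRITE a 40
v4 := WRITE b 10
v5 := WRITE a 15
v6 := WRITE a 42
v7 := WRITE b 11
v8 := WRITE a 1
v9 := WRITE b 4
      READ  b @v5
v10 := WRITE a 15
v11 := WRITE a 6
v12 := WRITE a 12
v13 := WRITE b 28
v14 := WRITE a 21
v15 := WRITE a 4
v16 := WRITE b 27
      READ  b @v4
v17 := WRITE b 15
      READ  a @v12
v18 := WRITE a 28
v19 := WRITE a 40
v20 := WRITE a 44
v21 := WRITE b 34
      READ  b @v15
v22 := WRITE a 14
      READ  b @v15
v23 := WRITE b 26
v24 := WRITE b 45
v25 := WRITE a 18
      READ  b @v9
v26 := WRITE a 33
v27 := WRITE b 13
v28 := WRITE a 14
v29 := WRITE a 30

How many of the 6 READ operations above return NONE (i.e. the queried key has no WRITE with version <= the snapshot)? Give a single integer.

v1: WRITE a=6  (a history now [(1, 6)])
v2: WRITE b=26  (b history now [(2, 26)])
v3: WRITE a=40  (a history now [(1, 6), (3, 40)])
v4: WRITE b=10  (b history now [(2, 26), (4, 10)])
v5: WRITE a=15  (a history now [(1, 6), (3, 40), (5, 15)])
v6: WRITE a=42  (a history now [(1, 6), (3, 40), (5, 15), (6, 42)])
v7: WRITE b=11  (b history now [(2, 26), (4, 10), (7, 11)])
v8: WRITE a=1  (a history now [(1, 6), (3, 40), (5, 15), (6, 42), (8, 1)])
v9: WRITE b=4  (b history now [(2, 26), (4, 10), (7, 11), (9, 4)])
READ b @v5: history=[(2, 26), (4, 10), (7, 11), (9, 4)] -> pick v4 -> 10
v10: WRITE a=15  (a history now [(1, 6), (3, 40), (5, 15), (6, 42), (8, 1), (10, 15)])
v11: WRITE a=6  (a history now [(1, 6), (3, 40), (5, 15), (6, 42), (8, 1), (10, 15), (11, 6)])
v12: WRITE a=12  (a history now [(1, 6), (3, 40), (5, 15), (6, 42), (8, 1), (10, 15), (11, 6), (12, 12)])
v13: WRITE b=28  (b history now [(2, 26), (4, 10), (7, 11), (9, 4), (13, 28)])
v14: WRITE a=21  (a history now [(1, 6), (3, 40), (5, 15), (6, 42), (8, 1), (10, 15), (11, 6), (12, 12), (14, 21)])
v15: WRITE a=4  (a history now [(1, 6), (3, 40), (5, 15), (6, 42), (8, 1), (10, 15), (11, 6), (12, 12), (14, 21), (15, 4)])
v16: WRITE b=27  (b history now [(2, 26), (4, 10), (7, 11), (9, 4), (13, 28), (16, 27)])
READ b @v4: history=[(2, 26), (4, 10), (7, 11), (9, 4), (13, 28), (16, 27)] -> pick v4 -> 10
v17: WRITE b=15  (b history now [(2, 26), (4, 10), (7, 11), (9, 4), (13, 28), (16, 27), (17, 15)])
READ a @v12: history=[(1, 6), (3, 40), (5, 15), (6, 42), (8, 1), (10, 15), (11, 6), (12, 12), (14, 21), (15, 4)] -> pick v12 -> 12
v18: WRITE a=28  (a history now [(1, 6), (3, 40), (5, 15), (6, 42), (8, 1), (10, 15), (11, 6), (12, 12), (14, 21), (15, 4), (18, 28)])
v19: WRITE a=40  (a history now [(1, 6), (3, 40), (5, 15), (6, 42), (8, 1), (10, 15), (11, 6), (12, 12), (14, 21), (15, 4), (18, 28), (19, 40)])
v20: WRITE a=44  (a history now [(1, 6), (3, 40), (5, 15), (6, 42), (8, 1), (10, 15), (11, 6), (12, 12), (14, 21), (15, 4), (18, 28), (19, 40), (20, 44)])
v21: WRITE b=34  (b history now [(2, 26), (4, 10), (7, 11), (9, 4), (13, 28), (16, 27), (17, 15), (21, 34)])
READ b @v15: history=[(2, 26), (4, 10), (7, 11), (9, 4), (13, 28), (16, 27), (17, 15), (21, 34)] -> pick v13 -> 28
v22: WRITE a=14  (a history now [(1, 6), (3, 40), (5, 15), (6, 42), (8, 1), (10, 15), (11, 6), (12, 12), (14, 21), (15, 4), (18, 28), (19, 40), (20, 44), (22, 14)])
READ b @v15: history=[(2, 26), (4, 10), (7, 11), (9, 4), (13, 28), (16, 27), (17, 15), (21, 34)] -> pick v13 -> 28
v23: WRITE b=26  (b history now [(2, 26), (4, 10), (7, 11), (9, 4), (13, 28), (16, 27), (17, 15), (21, 34), (23, 26)])
v24: WRITE b=45  (b history now [(2, 26), (4, 10), (7, 11), (9, 4), (13, 28), (16, 27), (17, 15), (21, 34), (23, 26), (24, 45)])
v25: WRITE a=18  (a history now [(1, 6), (3, 40), (5, 15), (6, 42), (8, 1), (10, 15), (11, 6), (12, 12), (14, 21), (15, 4), (18, 28), (19, 40), (20, 44), (22, 14), (25, 18)])
READ b @v9: history=[(2, 26), (4, 10), (7, 11), (9, 4), (13, 28), (16, 27), (17, 15), (21, 34), (23, 26), (24, 45)] -> pick v9 -> 4
v26: WRITE a=33  (a history now [(1, 6), (3, 40), (5, 15), (6, 42), (8, 1), (10, 15), (11, 6), (12, 12), (14, 21), (15, 4), (18, 28), (19, 40), (20, 44), (22, 14), (25, 18), (26, 33)])
v27: WRITE b=13  (b history now [(2, 26), (4, 10), (7, 11), (9, 4), (13, 28), (16, 27), (17, 15), (21, 34), (23, 26), (24, 45), (27, 13)])
v28: WRITE a=14  (a history now [(1, 6), (3, 40), (5, 15), (6, 42), (8, 1), (10, 15), (11, 6), (12, 12), (14, 21), (15, 4), (18, 28), (19, 40), (20, 44), (22, 14), (25, 18), (26, 33), (28, 14)])
v29: WRITE a=30  (a history now [(1, 6), (3, 40), (5, 15), (6, 42), (8, 1), (10, 15), (11, 6), (12, 12), (14, 21), (15, 4), (18, 28), (19, 40), (20, 44), (22, 14), (25, 18), (26, 33), (28, 14), (29, 30)])
Read results in order: ['10', '10', '12', '28', '28', '4']
NONE count = 0

Answer: 0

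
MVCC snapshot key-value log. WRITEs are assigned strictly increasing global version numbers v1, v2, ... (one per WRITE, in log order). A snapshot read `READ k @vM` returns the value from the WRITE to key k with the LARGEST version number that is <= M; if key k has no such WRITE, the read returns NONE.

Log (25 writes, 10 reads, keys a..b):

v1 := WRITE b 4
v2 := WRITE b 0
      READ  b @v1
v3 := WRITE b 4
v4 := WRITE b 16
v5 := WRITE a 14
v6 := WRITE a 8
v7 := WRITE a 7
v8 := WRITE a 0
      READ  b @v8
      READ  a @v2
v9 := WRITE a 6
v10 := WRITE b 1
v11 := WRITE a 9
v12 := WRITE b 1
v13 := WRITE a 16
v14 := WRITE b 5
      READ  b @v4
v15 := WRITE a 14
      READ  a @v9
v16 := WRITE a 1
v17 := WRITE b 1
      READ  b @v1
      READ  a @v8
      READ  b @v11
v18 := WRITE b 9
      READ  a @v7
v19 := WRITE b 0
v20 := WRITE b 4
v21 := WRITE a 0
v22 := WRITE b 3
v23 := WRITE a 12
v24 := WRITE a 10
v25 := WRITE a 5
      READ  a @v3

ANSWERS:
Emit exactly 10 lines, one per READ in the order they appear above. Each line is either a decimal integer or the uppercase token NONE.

v1: WRITE b=4  (b history now [(1, 4)])
v2: WRITE b=0  (b history now [(1, 4), (2, 0)])
READ b @v1: history=[(1, 4), (2, 0)] -> pick v1 -> 4
v3: WRITE b=4  (b history now [(1, 4), (2, 0), (3, 4)])
v4: WRITE b=16  (b history now [(1, 4), (2, 0), (3, 4), (4, 16)])
v5: WRITE a=14  (a history now [(5, 14)])
v6: WRITE a=8  (a history now [(5, 14), (6, 8)])
v7: WRITE a=7  (a history now [(5, 14), (6, 8), (7, 7)])
v8: WRITE a=0  (a history now [(5, 14), (6, 8), (7, 7), (8, 0)])
READ b @v8: history=[(1, 4), (2, 0), (3, 4), (4, 16)] -> pick v4 -> 16
READ a @v2: history=[(5, 14), (6, 8), (7, 7), (8, 0)] -> no version <= 2 -> NONE
v9: WRITE a=6  (a history now [(5, 14), (6, 8), (7, 7), (8, 0), (9, 6)])
v10: WRITE b=1  (b history now [(1, 4), (2, 0), (3, 4), (4, 16), (10, 1)])
v11: WRITE a=9  (a history now [(5, 14), (6, 8), (7, 7), (8, 0), (9, 6), (11, 9)])
v12: WRITE b=1  (b history now [(1, 4), (2, 0), (3, 4), (4, 16), (10, 1), (12, 1)])
v13: WRITE a=16  (a history now [(5, 14), (6, 8), (7, 7), (8, 0), (9, 6), (11, 9), (13, 16)])
v14: WRITE b=5  (b history now [(1, 4), (2, 0), (3, 4), (4, 16), (10, 1), (12, 1), (14, 5)])
READ b @v4: history=[(1, 4), (2, 0), (3, 4), (4, 16), (10, 1), (12, 1), (14, 5)] -> pick v4 -> 16
v15: WRITE a=14  (a history now [(5, 14), (6, 8), (7, 7), (8, 0), (9, 6), (11, 9), (13, 16), (15, 14)])
READ a @v9: history=[(5, 14), (6, 8), (7, 7), (8, 0), (9, 6), (11, 9), (13, 16), (15, 14)] -> pick v9 -> 6
v16: WRITE a=1  (a history now [(5, 14), (6, 8), (7, 7), (8, 0), (9, 6), (11, 9), (13, 16), (15, 14), (16, 1)])
v17: WRITE b=1  (b history now [(1, 4), (2, 0), (3, 4), (4, 16), (10, 1), (12, 1), (14, 5), (17, 1)])
READ b @v1: history=[(1, 4), (2, 0), (3, 4), (4, 16), (10, 1), (12, 1), (14, 5), (17, 1)] -> pick v1 -> 4
READ a @v8: history=[(5, 14), (6, 8), (7, 7), (8, 0), (9, 6), (11, 9), (13, 16), (15, 14), (16, 1)] -> pick v8 -> 0
READ b @v11: history=[(1, 4), (2, 0), (3, 4), (4, 16), (10, 1), (12, 1), (14, 5), (17, 1)] -> pick v10 -> 1
v18: WRITE b=9  (b history now [(1, 4), (2, 0), (3, 4), (4, 16), (10, 1), (12, 1), (14, 5), (17, 1), (18, 9)])
READ a @v7: history=[(5, 14), (6, 8), (7, 7), (8, 0), (9, 6), (11, 9), (13, 16), (15, 14), (16, 1)] -> pick v7 -> 7
v19: WRITE b=0  (b history now [(1, 4), (2, 0), (3, 4), (4, 16), (10, 1), (12, 1), (14, 5), (17, 1), (18, 9), (19, 0)])
v20: WRITE b=4  (b history now [(1, 4), (2, 0), (3, 4), (4, 16), (10, 1), (12, 1), (14, 5), (17, 1), (18, 9), (19, 0), (20, 4)])
v21: WRITE a=0  (a history now [(5, 14), (6, 8), (7, 7), (8, 0), (9, 6), (11, 9), (13, 16), (15, 14), (16, 1), (21, 0)])
v22: WRITE b=3  (b history now [(1, 4), (2, 0), (3, 4), (4, 16), (10, 1), (12, 1), (14, 5), (17, 1), (18, 9), (19, 0), (20, 4), (22, 3)])
v23: WRITE a=12  (a history now [(5, 14), (6, 8), (7, 7), (8, 0), (9, 6), (11, 9), (13, 16), (15, 14), (16, 1), (21, 0), (23, 12)])
v24: WRITE a=10  (a history now [(5, 14), (6, 8), (7, 7), (8, 0), (9, 6), (11, 9), (13, 16), (15, 14), (16, 1), (21, 0), (23, 12), (24, 10)])
v25: WRITE a=5  (a history now [(5, 14), (6, 8), (7, 7), (8, 0), (9, 6), (11, 9), (13, 16), (15, 14), (16, 1), (21, 0), (23, 12), (24, 10), (25, 5)])
READ a @v3: history=[(5, 14), (6, 8), (7, 7), (8, 0), (9, 6), (11, 9), (13, 16), (15, 14), (16, 1), (21, 0), (23, 12), (24, 10), (25, 5)] -> no version <= 3 -> NONE

Answer: 4
16
NONE
16
6
4
0
1
7
NONE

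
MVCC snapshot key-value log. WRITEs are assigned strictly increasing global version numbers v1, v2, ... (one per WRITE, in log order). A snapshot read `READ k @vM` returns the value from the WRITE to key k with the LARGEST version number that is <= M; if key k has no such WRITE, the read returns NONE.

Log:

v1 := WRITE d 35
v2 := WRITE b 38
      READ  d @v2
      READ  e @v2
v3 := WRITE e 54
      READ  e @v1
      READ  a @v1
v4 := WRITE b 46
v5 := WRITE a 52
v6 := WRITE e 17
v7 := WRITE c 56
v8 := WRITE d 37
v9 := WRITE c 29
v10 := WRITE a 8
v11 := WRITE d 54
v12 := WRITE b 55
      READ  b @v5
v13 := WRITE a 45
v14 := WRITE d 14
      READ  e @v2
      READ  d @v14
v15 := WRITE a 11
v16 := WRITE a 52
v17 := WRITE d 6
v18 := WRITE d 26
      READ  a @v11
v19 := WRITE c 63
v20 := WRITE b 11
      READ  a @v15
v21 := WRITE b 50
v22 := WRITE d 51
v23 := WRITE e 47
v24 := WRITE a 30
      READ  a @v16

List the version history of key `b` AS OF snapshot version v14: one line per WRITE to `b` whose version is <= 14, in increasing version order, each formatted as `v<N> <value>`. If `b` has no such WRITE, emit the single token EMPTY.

Scan writes for key=b with version <= 14:
  v1 WRITE d 35 -> skip
  v2 WRITE b 38 -> keep
  v3 WRITE e 54 -> skip
  v4 WRITE b 46 -> keep
  v5 WRITE a 52 -> skip
  v6 WRITE e 17 -> skip
  v7 WRITE c 56 -> skip
  v8 WRITE d 37 -> skip
  v9 WRITE c 29 -> skip
  v10 WRITE a 8 -> skip
  v11 WRITE d 54 -> skip
  v12 WRITE b 55 -> keep
  v13 WRITE a 45 -> skip
  v14 WRITE d 14 -> skip
  v15 WRITE a 11 -> skip
  v16 WRITE a 52 -> skip
  v17 WRITE d 6 -> skip
  v18 WRITE d 26 -> skip
  v19 WRITE c 63 -> skip
  v20 WRITE b 11 -> drop (> snap)
  v21 WRITE b 50 -> drop (> snap)
  v22 WRITE d 51 -> skip
  v23 WRITE e 47 -> skip
  v24 WRITE a 30 -> skip
Collected: [(2, 38), (4, 46), (12, 55)]

Answer: v2 38
v4 46
v12 55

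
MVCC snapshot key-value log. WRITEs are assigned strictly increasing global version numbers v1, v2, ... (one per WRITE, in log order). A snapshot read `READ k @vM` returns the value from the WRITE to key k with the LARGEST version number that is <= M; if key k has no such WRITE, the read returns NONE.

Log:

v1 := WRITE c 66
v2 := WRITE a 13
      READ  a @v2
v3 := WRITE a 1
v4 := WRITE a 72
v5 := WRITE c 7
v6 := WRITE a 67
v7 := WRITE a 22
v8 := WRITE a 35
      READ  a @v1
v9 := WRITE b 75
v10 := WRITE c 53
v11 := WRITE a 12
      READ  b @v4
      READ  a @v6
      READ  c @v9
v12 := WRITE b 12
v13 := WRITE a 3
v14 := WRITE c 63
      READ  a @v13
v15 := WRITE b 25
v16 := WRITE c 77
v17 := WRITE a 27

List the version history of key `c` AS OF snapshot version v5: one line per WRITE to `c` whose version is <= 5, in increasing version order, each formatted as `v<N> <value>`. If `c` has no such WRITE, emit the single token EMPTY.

Answer: v1 66
v5 7

Derivation:
Scan writes for key=c with version <= 5:
  v1 WRITE c 66 -> keep
  v2 WRITE a 13 -> skip
  v3 WRITE a 1 -> skip
  v4 WRITE a 72 -> skip
  v5 WRITE c 7 -> keep
  v6 WRITE a 67 -> skip
  v7 WRITE a 22 -> skip
  v8 WRITE a 35 -> skip
  v9 WRITE b 75 -> skip
  v10 WRITE c 53 -> drop (> snap)
  v11 WRITE a 12 -> skip
  v12 WRITE b 12 -> skip
  v13 WRITE a 3 -> skip
  v14 WRITE c 63 -> drop (> snap)
  v15 WRITE b 25 -> skip
  v16 WRITE c 77 -> drop (> snap)
  v17 WRITE a 27 -> skip
Collected: [(1, 66), (5, 7)]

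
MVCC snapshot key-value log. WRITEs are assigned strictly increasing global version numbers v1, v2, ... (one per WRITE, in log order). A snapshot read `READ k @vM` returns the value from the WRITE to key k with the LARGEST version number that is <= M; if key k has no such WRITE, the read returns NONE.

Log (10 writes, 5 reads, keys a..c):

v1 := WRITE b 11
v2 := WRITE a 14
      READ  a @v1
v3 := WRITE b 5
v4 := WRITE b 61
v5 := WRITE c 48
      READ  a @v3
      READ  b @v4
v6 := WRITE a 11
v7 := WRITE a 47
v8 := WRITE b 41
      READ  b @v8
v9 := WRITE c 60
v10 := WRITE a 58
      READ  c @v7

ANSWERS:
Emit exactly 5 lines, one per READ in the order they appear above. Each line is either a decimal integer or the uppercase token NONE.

v1: WRITE b=11  (b history now [(1, 11)])
v2: WRITE a=14  (a history now [(2, 14)])
READ a @v1: history=[(2, 14)] -> no version <= 1 -> NONE
v3: WRITE b=5  (b history now [(1, 11), (3, 5)])
v4: WRITE b=61  (b history now [(1, 11), (3, 5), (4, 61)])
v5: WRITE c=48  (c history now [(5, 48)])
READ a @v3: history=[(2, 14)] -> pick v2 -> 14
READ b @v4: history=[(1, 11), (3, 5), (4, 61)] -> pick v4 -> 61
v6: WRITE a=11  (a history now [(2, 14), (6, 11)])
v7: WRITE a=47  (a history now [(2, 14), (6, 11), (7, 47)])
v8: WRITE b=41  (b history now [(1, 11), (3, 5), (4, 61), (8, 41)])
READ b @v8: history=[(1, 11), (3, 5), (4, 61), (8, 41)] -> pick v8 -> 41
v9: WRITE c=60  (c history now [(5, 48), (9, 60)])
v10: WRITE a=58  (a history now [(2, 14), (6, 11), (7, 47), (10, 58)])
READ c @v7: history=[(5, 48), (9, 60)] -> pick v5 -> 48

Answer: NONE
14
61
41
48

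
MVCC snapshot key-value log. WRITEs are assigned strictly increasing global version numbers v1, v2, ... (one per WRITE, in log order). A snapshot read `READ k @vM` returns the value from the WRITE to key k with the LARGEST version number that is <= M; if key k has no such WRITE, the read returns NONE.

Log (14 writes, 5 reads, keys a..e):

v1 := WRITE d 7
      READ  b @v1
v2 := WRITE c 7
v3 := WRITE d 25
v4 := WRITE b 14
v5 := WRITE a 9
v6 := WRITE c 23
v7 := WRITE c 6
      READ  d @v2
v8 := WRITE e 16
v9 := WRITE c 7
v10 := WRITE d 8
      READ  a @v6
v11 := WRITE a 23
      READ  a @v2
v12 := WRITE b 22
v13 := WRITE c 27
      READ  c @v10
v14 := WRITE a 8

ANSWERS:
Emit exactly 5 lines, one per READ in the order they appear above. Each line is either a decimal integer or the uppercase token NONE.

v1: WRITE d=7  (d history now [(1, 7)])
READ b @v1: history=[] -> no version <= 1 -> NONE
v2: WRITE c=7  (c history now [(2, 7)])
v3: WRITE d=25  (d history now [(1, 7), (3, 25)])
v4: WRITE b=14  (b history now [(4, 14)])
v5: WRITE a=9  (a history now [(5, 9)])
v6: WRITE c=23  (c history now [(2, 7), (6, 23)])
v7: WRITE c=6  (c history now [(2, 7), (6, 23), (7, 6)])
READ d @v2: history=[(1, 7), (3, 25)] -> pick v1 -> 7
v8: WRITE e=16  (e history now [(8, 16)])
v9: WRITE c=7  (c history now [(2, 7), (6, 23), (7, 6), (9, 7)])
v10: WRITE d=8  (d history now [(1, 7), (3, 25), (10, 8)])
READ a @v6: history=[(5, 9)] -> pick v5 -> 9
v11: WRITE a=23  (a history now [(5, 9), (11, 23)])
READ a @v2: history=[(5, 9), (11, 23)] -> no version <= 2 -> NONE
v12: WRITE b=22  (b history now [(4, 14), (12, 22)])
v13: WRITE c=27  (c history now [(2, 7), (6, 23), (7, 6), (9, 7), (13, 27)])
READ c @v10: history=[(2, 7), (6, 23), (7, 6), (9, 7), (13, 27)] -> pick v9 -> 7
v14: WRITE a=8  (a history now [(5, 9), (11, 23), (14, 8)])

Answer: NONE
7
9
NONE
7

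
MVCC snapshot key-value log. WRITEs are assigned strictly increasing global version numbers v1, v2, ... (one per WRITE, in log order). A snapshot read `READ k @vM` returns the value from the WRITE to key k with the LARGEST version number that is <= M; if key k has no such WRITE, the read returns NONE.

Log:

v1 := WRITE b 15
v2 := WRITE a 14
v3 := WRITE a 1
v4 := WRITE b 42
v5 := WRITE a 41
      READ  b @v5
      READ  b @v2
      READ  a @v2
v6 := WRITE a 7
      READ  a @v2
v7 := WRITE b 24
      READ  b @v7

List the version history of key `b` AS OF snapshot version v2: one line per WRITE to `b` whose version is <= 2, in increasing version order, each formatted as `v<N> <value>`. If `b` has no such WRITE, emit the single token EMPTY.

Scan writes for key=b with version <= 2:
  v1 WRITE b 15 -> keep
  v2 WRITE a 14 -> skip
  v3 WRITE a 1 -> skip
  v4 WRITE b 42 -> drop (> snap)
  v5 WRITE a 41 -> skip
  v6 WRITE a 7 -> skip
  v7 WRITE b 24 -> drop (> snap)
Collected: [(1, 15)]

Answer: v1 15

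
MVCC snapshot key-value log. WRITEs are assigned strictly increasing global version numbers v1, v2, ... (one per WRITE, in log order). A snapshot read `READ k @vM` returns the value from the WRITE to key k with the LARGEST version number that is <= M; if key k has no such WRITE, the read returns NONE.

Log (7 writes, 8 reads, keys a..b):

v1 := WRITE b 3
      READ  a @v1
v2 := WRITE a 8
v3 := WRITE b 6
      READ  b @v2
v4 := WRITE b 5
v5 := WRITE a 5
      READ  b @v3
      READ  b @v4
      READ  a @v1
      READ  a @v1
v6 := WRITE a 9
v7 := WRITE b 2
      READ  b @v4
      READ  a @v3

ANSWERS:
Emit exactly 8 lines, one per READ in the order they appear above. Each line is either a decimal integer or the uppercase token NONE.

Answer: NONE
3
6
5
NONE
NONE
5
8

Derivation:
v1: WRITE b=3  (b history now [(1, 3)])
READ a @v1: history=[] -> no version <= 1 -> NONE
v2: WRITE a=8  (a history now [(2, 8)])
v3: WRITE b=6  (b history now [(1, 3), (3, 6)])
READ b @v2: history=[(1, 3), (3, 6)] -> pick v1 -> 3
v4: WRITE b=5  (b history now [(1, 3), (3, 6), (4, 5)])
v5: WRITE a=5  (a history now [(2, 8), (5, 5)])
READ b @v3: history=[(1, 3), (3, 6), (4, 5)] -> pick v3 -> 6
READ b @v4: history=[(1, 3), (3, 6), (4, 5)] -> pick v4 -> 5
READ a @v1: history=[(2, 8), (5, 5)] -> no version <= 1 -> NONE
READ a @v1: history=[(2, 8), (5, 5)] -> no version <= 1 -> NONE
v6: WRITE a=9  (a history now [(2, 8), (5, 5), (6, 9)])
v7: WRITE b=2  (b history now [(1, 3), (3, 6), (4, 5), (7, 2)])
READ b @v4: history=[(1, 3), (3, 6), (4, 5), (7, 2)] -> pick v4 -> 5
READ a @v3: history=[(2, 8), (5, 5), (6, 9)] -> pick v2 -> 8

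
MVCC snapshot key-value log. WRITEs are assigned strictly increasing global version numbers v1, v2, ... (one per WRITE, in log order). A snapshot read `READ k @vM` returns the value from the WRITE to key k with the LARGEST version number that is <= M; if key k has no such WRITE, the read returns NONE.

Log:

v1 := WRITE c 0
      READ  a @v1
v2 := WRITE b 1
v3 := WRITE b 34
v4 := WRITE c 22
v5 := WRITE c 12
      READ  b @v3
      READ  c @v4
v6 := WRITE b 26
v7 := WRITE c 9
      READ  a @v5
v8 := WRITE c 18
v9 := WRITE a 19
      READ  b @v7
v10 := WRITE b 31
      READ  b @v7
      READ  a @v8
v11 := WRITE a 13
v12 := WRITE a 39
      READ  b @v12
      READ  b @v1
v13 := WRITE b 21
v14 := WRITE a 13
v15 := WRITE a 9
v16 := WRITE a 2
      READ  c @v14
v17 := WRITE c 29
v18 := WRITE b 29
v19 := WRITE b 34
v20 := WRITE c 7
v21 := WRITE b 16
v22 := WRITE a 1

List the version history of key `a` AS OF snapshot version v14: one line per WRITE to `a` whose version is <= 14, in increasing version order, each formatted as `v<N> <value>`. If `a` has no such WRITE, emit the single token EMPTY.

Scan writes for key=a with version <= 14:
  v1 WRITE c 0 -> skip
  v2 WRITE b 1 -> skip
  v3 WRITE b 34 -> skip
  v4 WRITE c 22 -> skip
  v5 WRITE c 12 -> skip
  v6 WRITE b 26 -> skip
  v7 WRITE c 9 -> skip
  v8 WRITE c 18 -> skip
  v9 WRITE a 19 -> keep
  v10 WRITE b 31 -> skip
  v11 WRITE a 13 -> keep
  v12 WRITE a 39 -> keep
  v13 WRITE b 21 -> skip
  v14 WRITE a 13 -> keep
  v15 WRITE a 9 -> drop (> snap)
  v16 WRITE a 2 -> drop (> snap)
  v17 WRITE c 29 -> skip
  v18 WRITE b 29 -> skip
  v19 WRITE b 34 -> skip
  v20 WRITE c 7 -> skip
  v21 WRITE b 16 -> skip
  v22 WRITE a 1 -> drop (> snap)
Collected: [(9, 19), (11, 13), (12, 39), (14, 13)]

Answer: v9 19
v11 13
v12 39
v14 13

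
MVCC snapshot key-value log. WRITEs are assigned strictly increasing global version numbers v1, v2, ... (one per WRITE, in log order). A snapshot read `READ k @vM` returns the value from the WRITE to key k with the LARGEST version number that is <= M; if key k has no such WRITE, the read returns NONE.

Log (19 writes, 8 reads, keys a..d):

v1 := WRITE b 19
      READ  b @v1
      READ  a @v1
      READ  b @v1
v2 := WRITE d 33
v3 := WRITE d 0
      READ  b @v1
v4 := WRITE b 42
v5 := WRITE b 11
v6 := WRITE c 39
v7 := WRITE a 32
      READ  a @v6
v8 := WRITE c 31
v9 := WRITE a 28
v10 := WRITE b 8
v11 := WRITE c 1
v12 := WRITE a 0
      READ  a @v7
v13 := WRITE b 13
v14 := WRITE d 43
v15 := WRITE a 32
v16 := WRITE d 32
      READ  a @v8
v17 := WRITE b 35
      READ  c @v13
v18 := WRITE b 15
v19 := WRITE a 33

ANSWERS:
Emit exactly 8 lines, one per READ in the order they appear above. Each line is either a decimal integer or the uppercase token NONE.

v1: WRITE b=19  (b history now [(1, 19)])
READ b @v1: history=[(1, 19)] -> pick v1 -> 19
READ a @v1: history=[] -> no version <= 1 -> NONE
READ b @v1: history=[(1, 19)] -> pick v1 -> 19
v2: WRITE d=33  (d history now [(2, 33)])
v3: WRITE d=0  (d history now [(2, 33), (3, 0)])
READ b @v1: history=[(1, 19)] -> pick v1 -> 19
v4: WRITE b=42  (b history now [(1, 19), (4, 42)])
v5: WRITE b=11  (b history now [(1, 19), (4, 42), (5, 11)])
v6: WRITE c=39  (c history now [(6, 39)])
v7: WRITE a=32  (a history now [(7, 32)])
READ a @v6: history=[(7, 32)] -> no version <= 6 -> NONE
v8: WRITE c=31  (c history now [(6, 39), (8, 31)])
v9: WRITE a=28  (a history now [(7, 32), (9, 28)])
v10: WRITE b=8  (b history now [(1, 19), (4, 42), (5, 11), (10, 8)])
v11: WRITE c=1  (c history now [(6, 39), (8, 31), (11, 1)])
v12: WRITE a=0  (a history now [(7, 32), (9, 28), (12, 0)])
READ a @v7: history=[(7, 32), (9, 28), (12, 0)] -> pick v7 -> 32
v13: WRITE b=13  (b history now [(1, 19), (4, 42), (5, 11), (10, 8), (13, 13)])
v14: WRITE d=43  (d history now [(2, 33), (3, 0), (14, 43)])
v15: WRITE a=32  (a history now [(7, 32), (9, 28), (12, 0), (15, 32)])
v16: WRITE d=32  (d history now [(2, 33), (3, 0), (14, 43), (16, 32)])
READ a @v8: history=[(7, 32), (9, 28), (12, 0), (15, 32)] -> pick v7 -> 32
v17: WRITE b=35  (b history now [(1, 19), (4, 42), (5, 11), (10, 8), (13, 13), (17, 35)])
READ c @v13: history=[(6, 39), (8, 31), (11, 1)] -> pick v11 -> 1
v18: WRITE b=15  (b history now [(1, 19), (4, 42), (5, 11), (10, 8), (13, 13), (17, 35), (18, 15)])
v19: WRITE a=33  (a history now [(7, 32), (9, 28), (12, 0), (15, 32), (19, 33)])

Answer: 19
NONE
19
19
NONE
32
32
1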